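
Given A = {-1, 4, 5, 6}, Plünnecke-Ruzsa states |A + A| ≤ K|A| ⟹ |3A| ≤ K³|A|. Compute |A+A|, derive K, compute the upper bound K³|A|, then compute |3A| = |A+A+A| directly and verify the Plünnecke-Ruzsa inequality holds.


|A| = 4.
Step 1: Compute A + A by enumerating all 16 pairs.
A + A = {-2, 3, 4, 5, 8, 9, 10, 11, 12}, so |A + A| = 9.
Step 2: Doubling constant K = |A + A|/|A| = 9/4 = 9/4 ≈ 2.2500.
Step 3: Plünnecke-Ruzsa gives |3A| ≤ K³·|A| = (2.2500)³ · 4 ≈ 45.5625.
Step 4: Compute 3A = A + A + A directly by enumerating all triples (a,b,c) ∈ A³; |3A| = 16.
Step 5: Check 16 ≤ 45.5625? Yes ✓.

K = 9/4, Plünnecke-Ruzsa bound K³|A| ≈ 45.5625, |3A| = 16, inequality holds.


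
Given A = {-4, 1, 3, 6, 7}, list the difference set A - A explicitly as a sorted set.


A - A = {a - a' : a, a' ∈ A}.
Compute a - a' for each ordered pair (a, a'):
a = -4: -4--4=0, -4-1=-5, -4-3=-7, -4-6=-10, -4-7=-11
a = 1: 1--4=5, 1-1=0, 1-3=-2, 1-6=-5, 1-7=-6
a = 3: 3--4=7, 3-1=2, 3-3=0, 3-6=-3, 3-7=-4
a = 6: 6--4=10, 6-1=5, 6-3=3, 6-6=0, 6-7=-1
a = 7: 7--4=11, 7-1=6, 7-3=4, 7-6=1, 7-7=0
Collecting distinct values (and noting 0 appears from a-a):
A - A = {-11, -10, -7, -6, -5, -4, -3, -2, -1, 0, 1, 2, 3, 4, 5, 6, 7, 10, 11}
|A - A| = 19

A - A = {-11, -10, -7, -6, -5, -4, -3, -2, -1, 0, 1, 2, 3, 4, 5, 6, 7, 10, 11}


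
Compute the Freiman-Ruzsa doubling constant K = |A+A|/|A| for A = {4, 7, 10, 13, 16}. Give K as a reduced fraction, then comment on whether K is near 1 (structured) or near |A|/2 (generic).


|A| = 5.
Compute A + A by enumerating all 25 pairs.
A + A = {8, 11, 14, 17, 20, 23, 26, 29, 32}, so |A + A| = 9.
K = |A + A| / |A| = 9/5 (already in lowest terms) ≈ 1.8000.
Reference: AP of size 5 gives K = 9/5 ≈ 1.8000; a fully generic set of size 5 gives K ≈ 3.0000.

|A| = 5, |A + A| = 9, K = 9/5.


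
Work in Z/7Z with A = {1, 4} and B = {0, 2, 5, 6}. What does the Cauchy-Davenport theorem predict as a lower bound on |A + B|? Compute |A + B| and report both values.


Cauchy-Davenport: |A + B| ≥ min(p, |A| + |B| - 1) for A, B nonempty in Z/pZ.
|A| = 2, |B| = 4, p = 7.
CD lower bound = min(7, 2 + 4 - 1) = min(7, 5) = 5.
Compute A + B mod 7 directly:
a = 1: 1+0=1, 1+2=3, 1+5=6, 1+6=0
a = 4: 4+0=4, 4+2=6, 4+5=2, 4+6=3
A + B = {0, 1, 2, 3, 4, 6}, so |A + B| = 6.
Verify: 6 ≥ 5? Yes ✓.

CD lower bound = 5, actual |A + B| = 6.


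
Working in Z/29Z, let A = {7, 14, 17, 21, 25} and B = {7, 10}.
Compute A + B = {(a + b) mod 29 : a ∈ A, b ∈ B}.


Work in Z/29Z: reduce every sum a + b modulo 29.
Enumerate all 10 pairs:
a = 7: 7+7=14, 7+10=17
a = 14: 14+7=21, 14+10=24
a = 17: 17+7=24, 17+10=27
a = 21: 21+7=28, 21+10=2
a = 25: 25+7=3, 25+10=6
Distinct residues collected: {2, 3, 6, 14, 17, 21, 24, 27, 28}
|A + B| = 9 (out of 29 total residues).

A + B = {2, 3, 6, 14, 17, 21, 24, 27, 28}


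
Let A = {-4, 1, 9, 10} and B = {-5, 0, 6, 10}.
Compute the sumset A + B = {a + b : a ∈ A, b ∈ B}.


A + B = {a + b : a ∈ A, b ∈ B}.
Enumerate all |A|·|B| = 4·4 = 16 pairs (a, b) and collect distinct sums.
a = -4: -4+-5=-9, -4+0=-4, -4+6=2, -4+10=6
a = 1: 1+-5=-4, 1+0=1, 1+6=7, 1+10=11
a = 9: 9+-5=4, 9+0=9, 9+6=15, 9+10=19
a = 10: 10+-5=5, 10+0=10, 10+6=16, 10+10=20
Collecting distinct sums: A + B = {-9, -4, 1, 2, 4, 5, 6, 7, 9, 10, 11, 15, 16, 19, 20}
|A + B| = 15

A + B = {-9, -4, 1, 2, 4, 5, 6, 7, 9, 10, 11, 15, 16, 19, 20}


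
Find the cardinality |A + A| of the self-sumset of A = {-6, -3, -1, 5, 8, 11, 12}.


A + A = {a + a' : a, a' ∈ A}; |A| = 7.
General bounds: 2|A| - 1 ≤ |A + A| ≤ |A|(|A|+1)/2, i.e. 13 ≤ |A + A| ≤ 28.
Lower bound 2|A|-1 is attained iff A is an arithmetic progression.
Enumerate sums a + a' for a ≤ a' (symmetric, so this suffices):
a = -6: -6+-6=-12, -6+-3=-9, -6+-1=-7, -6+5=-1, -6+8=2, -6+11=5, -6+12=6
a = -3: -3+-3=-6, -3+-1=-4, -3+5=2, -3+8=5, -3+11=8, -3+12=9
a = -1: -1+-1=-2, -1+5=4, -1+8=7, -1+11=10, -1+12=11
a = 5: 5+5=10, 5+8=13, 5+11=16, 5+12=17
a = 8: 8+8=16, 8+11=19, 8+12=20
a = 11: 11+11=22, 11+12=23
a = 12: 12+12=24
Distinct sums: {-12, -9, -7, -6, -4, -2, -1, 2, 4, 5, 6, 7, 8, 9, 10, 11, 13, 16, 17, 19, 20, 22, 23, 24}
|A + A| = 24

|A + A| = 24


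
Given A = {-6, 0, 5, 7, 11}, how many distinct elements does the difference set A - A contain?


A - A = {a - a' : a, a' ∈ A}; |A| = 5.
Bounds: 2|A|-1 ≤ |A - A| ≤ |A|² - |A| + 1, i.e. 9 ≤ |A - A| ≤ 21.
Note: 0 ∈ A - A always (from a - a). The set is symmetric: if d ∈ A - A then -d ∈ A - A.
Enumerate nonzero differences d = a - a' with a > a' (then include -d):
Positive differences: {2, 4, 5, 6, 7, 11, 13, 17}
Full difference set: {0} ∪ (positive diffs) ∪ (negative diffs).
|A - A| = 1 + 2·8 = 17 (matches direct enumeration: 17).

|A - A| = 17


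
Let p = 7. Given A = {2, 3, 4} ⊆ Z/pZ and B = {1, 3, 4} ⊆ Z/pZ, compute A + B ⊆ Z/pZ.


Work in Z/7Z: reduce every sum a + b modulo 7.
Enumerate all 9 pairs:
a = 2: 2+1=3, 2+3=5, 2+4=6
a = 3: 3+1=4, 3+3=6, 3+4=0
a = 4: 4+1=5, 4+3=0, 4+4=1
Distinct residues collected: {0, 1, 3, 4, 5, 6}
|A + B| = 6 (out of 7 total residues).

A + B = {0, 1, 3, 4, 5, 6}


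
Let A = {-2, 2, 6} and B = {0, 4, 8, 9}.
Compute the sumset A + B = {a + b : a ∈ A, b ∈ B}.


A + B = {a + b : a ∈ A, b ∈ B}.
Enumerate all |A|·|B| = 3·4 = 12 pairs (a, b) and collect distinct sums.
a = -2: -2+0=-2, -2+4=2, -2+8=6, -2+9=7
a = 2: 2+0=2, 2+4=6, 2+8=10, 2+9=11
a = 6: 6+0=6, 6+4=10, 6+8=14, 6+9=15
Collecting distinct sums: A + B = {-2, 2, 6, 7, 10, 11, 14, 15}
|A + B| = 8

A + B = {-2, 2, 6, 7, 10, 11, 14, 15}


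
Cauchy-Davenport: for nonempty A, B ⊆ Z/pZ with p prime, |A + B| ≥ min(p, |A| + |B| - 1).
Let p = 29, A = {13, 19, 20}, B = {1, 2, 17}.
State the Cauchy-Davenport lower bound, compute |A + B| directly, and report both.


Cauchy-Davenport: |A + B| ≥ min(p, |A| + |B| - 1) for A, B nonempty in Z/pZ.
|A| = 3, |B| = 3, p = 29.
CD lower bound = min(29, 3 + 3 - 1) = min(29, 5) = 5.
Compute A + B mod 29 directly:
a = 13: 13+1=14, 13+2=15, 13+17=1
a = 19: 19+1=20, 19+2=21, 19+17=7
a = 20: 20+1=21, 20+2=22, 20+17=8
A + B = {1, 7, 8, 14, 15, 20, 21, 22}, so |A + B| = 8.
Verify: 8 ≥ 5? Yes ✓.

CD lower bound = 5, actual |A + B| = 8.


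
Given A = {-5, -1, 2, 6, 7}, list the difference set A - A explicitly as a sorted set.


A - A = {a - a' : a, a' ∈ A}.
Compute a - a' for each ordered pair (a, a'):
a = -5: -5--5=0, -5--1=-4, -5-2=-7, -5-6=-11, -5-7=-12
a = -1: -1--5=4, -1--1=0, -1-2=-3, -1-6=-7, -1-7=-8
a = 2: 2--5=7, 2--1=3, 2-2=0, 2-6=-4, 2-7=-5
a = 6: 6--5=11, 6--1=7, 6-2=4, 6-6=0, 6-7=-1
a = 7: 7--5=12, 7--1=8, 7-2=5, 7-6=1, 7-7=0
Collecting distinct values (and noting 0 appears from a-a):
A - A = {-12, -11, -8, -7, -5, -4, -3, -1, 0, 1, 3, 4, 5, 7, 8, 11, 12}
|A - A| = 17

A - A = {-12, -11, -8, -7, -5, -4, -3, -1, 0, 1, 3, 4, 5, 7, 8, 11, 12}


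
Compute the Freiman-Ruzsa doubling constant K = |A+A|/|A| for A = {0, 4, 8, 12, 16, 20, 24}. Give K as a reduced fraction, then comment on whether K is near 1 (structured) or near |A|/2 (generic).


|A| = 7.
Compute A + A by enumerating all 49 pairs.
A + A = {0, 4, 8, 12, 16, 20, 24, 28, 32, 36, 40, 44, 48}, so |A + A| = 13.
K = |A + A| / |A| = 13/7 (already in lowest terms) ≈ 1.8571.
Reference: AP of size 7 gives K = 13/7 ≈ 1.8571; a fully generic set of size 7 gives K ≈ 4.0000.

|A| = 7, |A + A| = 13, K = 13/7.


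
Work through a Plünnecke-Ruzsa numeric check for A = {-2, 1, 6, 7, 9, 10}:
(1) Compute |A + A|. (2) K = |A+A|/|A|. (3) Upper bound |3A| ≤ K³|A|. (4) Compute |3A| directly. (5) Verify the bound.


|A| = 6.
Step 1: Compute A + A by enumerating all 36 pairs.
A + A = {-4, -1, 2, 4, 5, 7, 8, 10, 11, 12, 13, 14, 15, 16, 17, 18, 19, 20}, so |A + A| = 18.
Step 2: Doubling constant K = |A + A|/|A| = 18/6 = 18/6 ≈ 3.0000.
Step 3: Plünnecke-Ruzsa gives |3A| ≤ K³·|A| = (3.0000)³ · 6 ≈ 162.0000.
Step 4: Compute 3A = A + A + A directly by enumerating all triples (a,b,c) ∈ A³; |3A| = 30.
Step 5: Check 30 ≤ 162.0000? Yes ✓.

K = 18/6, Plünnecke-Ruzsa bound K³|A| ≈ 162.0000, |3A| = 30, inequality holds.


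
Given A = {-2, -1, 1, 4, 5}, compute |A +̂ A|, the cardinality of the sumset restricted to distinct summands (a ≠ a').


Restricted sumset: A +̂ A = {a + a' : a ∈ A, a' ∈ A, a ≠ a'}.
Equivalently, take A + A and drop any sum 2a that is achievable ONLY as a + a for a ∈ A (i.e. sums representable only with equal summands).
Enumerate pairs (a, a') with a < a' (symmetric, so each unordered pair gives one sum; this covers all a ≠ a'):
  -2 + -1 = -3
  -2 + 1 = -1
  -2 + 4 = 2
  -2 + 5 = 3
  -1 + 1 = 0
  -1 + 4 = 3
  -1 + 5 = 4
  1 + 4 = 5
  1 + 5 = 6
  4 + 5 = 9
Collected distinct sums: {-3, -1, 0, 2, 3, 4, 5, 6, 9}
|A +̂ A| = 9
(Reference bound: |A +̂ A| ≥ 2|A| - 3 for |A| ≥ 2, with |A| = 5 giving ≥ 7.)

|A +̂ A| = 9


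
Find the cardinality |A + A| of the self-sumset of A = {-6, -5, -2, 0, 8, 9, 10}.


A + A = {a + a' : a, a' ∈ A}; |A| = 7.
General bounds: 2|A| - 1 ≤ |A + A| ≤ |A|(|A|+1)/2, i.e. 13 ≤ |A + A| ≤ 28.
Lower bound 2|A|-1 is attained iff A is an arithmetic progression.
Enumerate sums a + a' for a ≤ a' (symmetric, so this suffices):
a = -6: -6+-6=-12, -6+-5=-11, -6+-2=-8, -6+0=-6, -6+8=2, -6+9=3, -6+10=4
a = -5: -5+-5=-10, -5+-2=-7, -5+0=-5, -5+8=3, -5+9=4, -5+10=5
a = -2: -2+-2=-4, -2+0=-2, -2+8=6, -2+9=7, -2+10=8
a = 0: 0+0=0, 0+8=8, 0+9=9, 0+10=10
a = 8: 8+8=16, 8+9=17, 8+10=18
a = 9: 9+9=18, 9+10=19
a = 10: 10+10=20
Distinct sums: {-12, -11, -10, -8, -7, -6, -5, -4, -2, 0, 2, 3, 4, 5, 6, 7, 8, 9, 10, 16, 17, 18, 19, 20}
|A + A| = 24

|A + A| = 24


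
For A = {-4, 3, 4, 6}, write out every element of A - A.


A - A = {a - a' : a, a' ∈ A}.
Compute a - a' for each ordered pair (a, a'):
a = -4: -4--4=0, -4-3=-7, -4-4=-8, -4-6=-10
a = 3: 3--4=7, 3-3=0, 3-4=-1, 3-6=-3
a = 4: 4--4=8, 4-3=1, 4-4=0, 4-6=-2
a = 6: 6--4=10, 6-3=3, 6-4=2, 6-6=0
Collecting distinct values (and noting 0 appears from a-a):
A - A = {-10, -8, -7, -3, -2, -1, 0, 1, 2, 3, 7, 8, 10}
|A - A| = 13

A - A = {-10, -8, -7, -3, -2, -1, 0, 1, 2, 3, 7, 8, 10}


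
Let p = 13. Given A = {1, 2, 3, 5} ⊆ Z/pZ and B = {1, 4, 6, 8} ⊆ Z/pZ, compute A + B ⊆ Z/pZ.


Work in Z/13Z: reduce every sum a + b modulo 13.
Enumerate all 16 pairs:
a = 1: 1+1=2, 1+4=5, 1+6=7, 1+8=9
a = 2: 2+1=3, 2+4=6, 2+6=8, 2+8=10
a = 3: 3+1=4, 3+4=7, 3+6=9, 3+8=11
a = 5: 5+1=6, 5+4=9, 5+6=11, 5+8=0
Distinct residues collected: {0, 2, 3, 4, 5, 6, 7, 8, 9, 10, 11}
|A + B| = 11 (out of 13 total residues).

A + B = {0, 2, 3, 4, 5, 6, 7, 8, 9, 10, 11}


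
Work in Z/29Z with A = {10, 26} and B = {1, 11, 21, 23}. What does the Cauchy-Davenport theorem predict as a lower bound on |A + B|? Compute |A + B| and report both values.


Cauchy-Davenport: |A + B| ≥ min(p, |A| + |B| - 1) for A, B nonempty in Z/pZ.
|A| = 2, |B| = 4, p = 29.
CD lower bound = min(29, 2 + 4 - 1) = min(29, 5) = 5.
Compute A + B mod 29 directly:
a = 10: 10+1=11, 10+11=21, 10+21=2, 10+23=4
a = 26: 26+1=27, 26+11=8, 26+21=18, 26+23=20
A + B = {2, 4, 8, 11, 18, 20, 21, 27}, so |A + B| = 8.
Verify: 8 ≥ 5? Yes ✓.

CD lower bound = 5, actual |A + B| = 8.


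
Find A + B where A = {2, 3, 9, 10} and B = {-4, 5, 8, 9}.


A + B = {a + b : a ∈ A, b ∈ B}.
Enumerate all |A|·|B| = 4·4 = 16 pairs (a, b) and collect distinct sums.
a = 2: 2+-4=-2, 2+5=7, 2+8=10, 2+9=11
a = 3: 3+-4=-1, 3+5=8, 3+8=11, 3+9=12
a = 9: 9+-4=5, 9+5=14, 9+8=17, 9+9=18
a = 10: 10+-4=6, 10+5=15, 10+8=18, 10+9=19
Collecting distinct sums: A + B = {-2, -1, 5, 6, 7, 8, 10, 11, 12, 14, 15, 17, 18, 19}
|A + B| = 14

A + B = {-2, -1, 5, 6, 7, 8, 10, 11, 12, 14, 15, 17, 18, 19}


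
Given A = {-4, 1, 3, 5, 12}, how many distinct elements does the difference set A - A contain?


A - A = {a - a' : a, a' ∈ A}; |A| = 5.
Bounds: 2|A|-1 ≤ |A - A| ≤ |A|² - |A| + 1, i.e. 9 ≤ |A - A| ≤ 21.
Note: 0 ∈ A - A always (from a - a). The set is symmetric: if d ∈ A - A then -d ∈ A - A.
Enumerate nonzero differences d = a - a' with a > a' (then include -d):
Positive differences: {2, 4, 5, 7, 9, 11, 16}
Full difference set: {0} ∪ (positive diffs) ∪ (negative diffs).
|A - A| = 1 + 2·7 = 15 (matches direct enumeration: 15).

|A - A| = 15


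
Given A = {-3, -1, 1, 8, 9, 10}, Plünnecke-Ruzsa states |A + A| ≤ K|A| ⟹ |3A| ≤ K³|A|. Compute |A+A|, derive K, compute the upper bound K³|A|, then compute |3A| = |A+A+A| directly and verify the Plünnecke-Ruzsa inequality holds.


|A| = 6.
Step 1: Compute A + A by enumerating all 36 pairs.
A + A = {-6, -4, -2, 0, 2, 5, 6, 7, 8, 9, 10, 11, 16, 17, 18, 19, 20}, so |A + A| = 17.
Step 2: Doubling constant K = |A + A|/|A| = 17/6 = 17/6 ≈ 2.8333.
Step 3: Plünnecke-Ruzsa gives |3A| ≤ K³·|A| = (2.8333)³ · 6 ≈ 136.4722.
Step 4: Compute 3A = A + A + A directly by enumerating all triples (a,b,c) ∈ A³; |3A| = 33.
Step 5: Check 33 ≤ 136.4722? Yes ✓.

K = 17/6, Plünnecke-Ruzsa bound K³|A| ≈ 136.4722, |3A| = 33, inequality holds.


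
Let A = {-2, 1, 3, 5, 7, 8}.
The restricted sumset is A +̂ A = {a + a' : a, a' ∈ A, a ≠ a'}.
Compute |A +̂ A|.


Restricted sumset: A +̂ A = {a + a' : a ∈ A, a' ∈ A, a ≠ a'}.
Equivalently, take A + A and drop any sum 2a that is achievable ONLY as a + a for a ∈ A (i.e. sums representable only with equal summands).
Enumerate pairs (a, a') with a < a' (symmetric, so each unordered pair gives one sum; this covers all a ≠ a'):
  -2 + 1 = -1
  -2 + 3 = 1
  -2 + 5 = 3
  -2 + 7 = 5
  -2 + 8 = 6
  1 + 3 = 4
  1 + 5 = 6
  1 + 7 = 8
  1 + 8 = 9
  3 + 5 = 8
  3 + 7 = 10
  3 + 8 = 11
  5 + 7 = 12
  5 + 8 = 13
  7 + 8 = 15
Collected distinct sums: {-1, 1, 3, 4, 5, 6, 8, 9, 10, 11, 12, 13, 15}
|A +̂ A| = 13
(Reference bound: |A +̂ A| ≥ 2|A| - 3 for |A| ≥ 2, with |A| = 6 giving ≥ 9.)

|A +̂ A| = 13


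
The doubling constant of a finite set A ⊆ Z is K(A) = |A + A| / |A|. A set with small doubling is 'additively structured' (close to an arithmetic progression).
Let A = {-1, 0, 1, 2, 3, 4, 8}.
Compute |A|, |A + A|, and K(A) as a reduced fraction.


|A| = 7.
Compute A + A by enumerating all 49 pairs.
A + A = {-2, -1, 0, 1, 2, 3, 4, 5, 6, 7, 8, 9, 10, 11, 12, 16}, so |A + A| = 16.
K = |A + A| / |A| = 16/7 (already in lowest terms) ≈ 2.2857.
Reference: AP of size 7 gives K = 13/7 ≈ 1.8571; a fully generic set of size 7 gives K ≈ 4.0000.

|A| = 7, |A + A| = 16, K = 16/7.


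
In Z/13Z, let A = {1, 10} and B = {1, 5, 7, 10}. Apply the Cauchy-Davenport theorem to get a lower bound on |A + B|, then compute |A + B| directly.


Cauchy-Davenport: |A + B| ≥ min(p, |A| + |B| - 1) for A, B nonempty in Z/pZ.
|A| = 2, |B| = 4, p = 13.
CD lower bound = min(13, 2 + 4 - 1) = min(13, 5) = 5.
Compute A + B mod 13 directly:
a = 1: 1+1=2, 1+5=6, 1+7=8, 1+10=11
a = 10: 10+1=11, 10+5=2, 10+7=4, 10+10=7
A + B = {2, 4, 6, 7, 8, 11}, so |A + B| = 6.
Verify: 6 ≥ 5? Yes ✓.

CD lower bound = 5, actual |A + B| = 6.


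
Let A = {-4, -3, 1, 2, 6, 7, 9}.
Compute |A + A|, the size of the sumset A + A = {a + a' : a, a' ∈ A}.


A + A = {a + a' : a, a' ∈ A}; |A| = 7.
General bounds: 2|A| - 1 ≤ |A + A| ≤ |A|(|A|+1)/2, i.e. 13 ≤ |A + A| ≤ 28.
Lower bound 2|A|-1 is attained iff A is an arithmetic progression.
Enumerate sums a + a' for a ≤ a' (symmetric, so this suffices):
a = -4: -4+-4=-8, -4+-3=-7, -4+1=-3, -4+2=-2, -4+6=2, -4+7=3, -4+9=5
a = -3: -3+-3=-6, -3+1=-2, -3+2=-1, -3+6=3, -3+7=4, -3+9=6
a = 1: 1+1=2, 1+2=3, 1+6=7, 1+7=8, 1+9=10
a = 2: 2+2=4, 2+6=8, 2+7=9, 2+9=11
a = 6: 6+6=12, 6+7=13, 6+9=15
a = 7: 7+7=14, 7+9=16
a = 9: 9+9=18
Distinct sums: {-8, -7, -6, -3, -2, -1, 2, 3, 4, 5, 6, 7, 8, 9, 10, 11, 12, 13, 14, 15, 16, 18}
|A + A| = 22

|A + A| = 22


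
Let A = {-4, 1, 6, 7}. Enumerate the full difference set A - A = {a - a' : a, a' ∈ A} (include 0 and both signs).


A - A = {a - a' : a, a' ∈ A}.
Compute a - a' for each ordered pair (a, a'):
a = -4: -4--4=0, -4-1=-5, -4-6=-10, -4-7=-11
a = 1: 1--4=5, 1-1=0, 1-6=-5, 1-7=-6
a = 6: 6--4=10, 6-1=5, 6-6=0, 6-7=-1
a = 7: 7--4=11, 7-1=6, 7-6=1, 7-7=0
Collecting distinct values (and noting 0 appears from a-a):
A - A = {-11, -10, -6, -5, -1, 0, 1, 5, 6, 10, 11}
|A - A| = 11

A - A = {-11, -10, -6, -5, -1, 0, 1, 5, 6, 10, 11}


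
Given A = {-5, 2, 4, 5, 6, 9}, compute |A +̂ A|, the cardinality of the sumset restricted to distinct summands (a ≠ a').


Restricted sumset: A +̂ A = {a + a' : a ∈ A, a' ∈ A, a ≠ a'}.
Equivalently, take A + A and drop any sum 2a that is achievable ONLY as a + a for a ∈ A (i.e. sums representable only with equal summands).
Enumerate pairs (a, a') with a < a' (symmetric, so each unordered pair gives one sum; this covers all a ≠ a'):
  -5 + 2 = -3
  -5 + 4 = -1
  -5 + 5 = 0
  -5 + 6 = 1
  -5 + 9 = 4
  2 + 4 = 6
  2 + 5 = 7
  2 + 6 = 8
  2 + 9 = 11
  4 + 5 = 9
  4 + 6 = 10
  4 + 9 = 13
  5 + 6 = 11
  5 + 9 = 14
  6 + 9 = 15
Collected distinct sums: {-3, -1, 0, 1, 4, 6, 7, 8, 9, 10, 11, 13, 14, 15}
|A +̂ A| = 14
(Reference bound: |A +̂ A| ≥ 2|A| - 3 for |A| ≥ 2, with |A| = 6 giving ≥ 9.)

|A +̂ A| = 14


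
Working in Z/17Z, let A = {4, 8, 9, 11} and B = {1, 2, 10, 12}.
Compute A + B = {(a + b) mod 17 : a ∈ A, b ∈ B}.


Work in Z/17Z: reduce every sum a + b modulo 17.
Enumerate all 16 pairs:
a = 4: 4+1=5, 4+2=6, 4+10=14, 4+12=16
a = 8: 8+1=9, 8+2=10, 8+10=1, 8+12=3
a = 9: 9+1=10, 9+2=11, 9+10=2, 9+12=4
a = 11: 11+1=12, 11+2=13, 11+10=4, 11+12=6
Distinct residues collected: {1, 2, 3, 4, 5, 6, 9, 10, 11, 12, 13, 14, 16}
|A + B| = 13 (out of 17 total residues).

A + B = {1, 2, 3, 4, 5, 6, 9, 10, 11, 12, 13, 14, 16}


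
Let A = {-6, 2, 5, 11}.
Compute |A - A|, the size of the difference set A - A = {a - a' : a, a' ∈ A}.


A - A = {a - a' : a, a' ∈ A}; |A| = 4.
Bounds: 2|A|-1 ≤ |A - A| ≤ |A|² - |A| + 1, i.e. 7 ≤ |A - A| ≤ 13.
Note: 0 ∈ A - A always (from a - a). The set is symmetric: if d ∈ A - A then -d ∈ A - A.
Enumerate nonzero differences d = a - a' with a > a' (then include -d):
Positive differences: {3, 6, 8, 9, 11, 17}
Full difference set: {0} ∪ (positive diffs) ∪ (negative diffs).
|A - A| = 1 + 2·6 = 13 (matches direct enumeration: 13).

|A - A| = 13


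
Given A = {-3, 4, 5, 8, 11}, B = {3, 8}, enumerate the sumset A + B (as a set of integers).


A + B = {a + b : a ∈ A, b ∈ B}.
Enumerate all |A|·|B| = 5·2 = 10 pairs (a, b) and collect distinct sums.
a = -3: -3+3=0, -3+8=5
a = 4: 4+3=7, 4+8=12
a = 5: 5+3=8, 5+8=13
a = 8: 8+3=11, 8+8=16
a = 11: 11+3=14, 11+8=19
Collecting distinct sums: A + B = {0, 5, 7, 8, 11, 12, 13, 14, 16, 19}
|A + B| = 10

A + B = {0, 5, 7, 8, 11, 12, 13, 14, 16, 19}


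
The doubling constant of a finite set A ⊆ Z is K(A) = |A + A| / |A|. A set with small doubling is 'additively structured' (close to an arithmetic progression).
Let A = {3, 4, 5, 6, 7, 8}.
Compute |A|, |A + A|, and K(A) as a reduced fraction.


|A| = 6.
Compute A + A by enumerating all 36 pairs.
A + A = {6, 7, 8, 9, 10, 11, 12, 13, 14, 15, 16}, so |A + A| = 11.
K = |A + A| / |A| = 11/6 (already in lowest terms) ≈ 1.8333.
Reference: AP of size 6 gives K = 11/6 ≈ 1.8333; a fully generic set of size 6 gives K ≈ 3.5000.

|A| = 6, |A + A| = 11, K = 11/6.


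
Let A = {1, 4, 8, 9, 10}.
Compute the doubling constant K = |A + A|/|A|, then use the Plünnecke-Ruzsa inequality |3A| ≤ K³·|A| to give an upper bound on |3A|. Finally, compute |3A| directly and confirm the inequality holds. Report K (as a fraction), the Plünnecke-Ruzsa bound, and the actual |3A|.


|A| = 5.
Step 1: Compute A + A by enumerating all 25 pairs.
A + A = {2, 5, 8, 9, 10, 11, 12, 13, 14, 16, 17, 18, 19, 20}, so |A + A| = 14.
Step 2: Doubling constant K = |A + A|/|A| = 14/5 = 14/5 ≈ 2.8000.
Step 3: Plünnecke-Ruzsa gives |3A| ≤ K³·|A| = (2.8000)³ · 5 ≈ 109.7600.
Step 4: Compute 3A = A + A + A directly by enumerating all triples (a,b,c) ∈ A³; |3A| = 24.
Step 5: Check 24 ≤ 109.7600? Yes ✓.

K = 14/5, Plünnecke-Ruzsa bound K³|A| ≈ 109.7600, |3A| = 24, inequality holds.


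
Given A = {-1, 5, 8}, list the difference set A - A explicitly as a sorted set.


A - A = {a - a' : a, a' ∈ A}.
Compute a - a' for each ordered pair (a, a'):
a = -1: -1--1=0, -1-5=-6, -1-8=-9
a = 5: 5--1=6, 5-5=0, 5-8=-3
a = 8: 8--1=9, 8-5=3, 8-8=0
Collecting distinct values (and noting 0 appears from a-a):
A - A = {-9, -6, -3, 0, 3, 6, 9}
|A - A| = 7

A - A = {-9, -6, -3, 0, 3, 6, 9}


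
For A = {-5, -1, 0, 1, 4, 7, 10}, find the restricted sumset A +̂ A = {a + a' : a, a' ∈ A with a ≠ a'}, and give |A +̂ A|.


Restricted sumset: A +̂ A = {a + a' : a ∈ A, a' ∈ A, a ≠ a'}.
Equivalently, take A + A and drop any sum 2a that is achievable ONLY as a + a for a ∈ A (i.e. sums representable only with equal summands).
Enumerate pairs (a, a') with a < a' (symmetric, so each unordered pair gives one sum; this covers all a ≠ a'):
  -5 + -1 = -6
  -5 + 0 = -5
  -5 + 1 = -4
  -5 + 4 = -1
  -5 + 7 = 2
  -5 + 10 = 5
  -1 + 0 = -1
  -1 + 1 = 0
  -1 + 4 = 3
  -1 + 7 = 6
  -1 + 10 = 9
  0 + 1 = 1
  0 + 4 = 4
  0 + 7 = 7
  0 + 10 = 10
  1 + 4 = 5
  1 + 7 = 8
  1 + 10 = 11
  4 + 7 = 11
  4 + 10 = 14
  7 + 10 = 17
Collected distinct sums: {-6, -5, -4, -1, 0, 1, 2, 3, 4, 5, 6, 7, 8, 9, 10, 11, 14, 17}
|A +̂ A| = 18
(Reference bound: |A +̂ A| ≥ 2|A| - 3 for |A| ≥ 2, with |A| = 7 giving ≥ 11.)

|A +̂ A| = 18


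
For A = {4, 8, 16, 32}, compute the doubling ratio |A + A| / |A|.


|A| = 4.
Compute A + A by enumerating all 16 pairs.
A + A = {8, 12, 16, 20, 24, 32, 36, 40, 48, 64}, so |A + A| = 10.
K = |A + A| / |A| = 10/4 = 5/2 ≈ 2.5000.
Reference: AP of size 4 gives K = 7/4 ≈ 1.7500; a fully generic set of size 4 gives K ≈ 2.5000.

|A| = 4, |A + A| = 10, K = 10/4 = 5/2.


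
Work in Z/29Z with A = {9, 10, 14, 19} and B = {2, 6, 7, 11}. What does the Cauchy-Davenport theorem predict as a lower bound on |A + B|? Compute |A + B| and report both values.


Cauchy-Davenport: |A + B| ≥ min(p, |A| + |B| - 1) for A, B nonempty in Z/pZ.
|A| = 4, |B| = 4, p = 29.
CD lower bound = min(29, 4 + 4 - 1) = min(29, 7) = 7.
Compute A + B mod 29 directly:
a = 9: 9+2=11, 9+6=15, 9+7=16, 9+11=20
a = 10: 10+2=12, 10+6=16, 10+7=17, 10+11=21
a = 14: 14+2=16, 14+6=20, 14+7=21, 14+11=25
a = 19: 19+2=21, 19+6=25, 19+7=26, 19+11=1
A + B = {1, 11, 12, 15, 16, 17, 20, 21, 25, 26}, so |A + B| = 10.
Verify: 10 ≥ 7? Yes ✓.

CD lower bound = 7, actual |A + B| = 10.


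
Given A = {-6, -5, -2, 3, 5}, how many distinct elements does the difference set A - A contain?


A - A = {a - a' : a, a' ∈ A}; |A| = 5.
Bounds: 2|A|-1 ≤ |A - A| ≤ |A|² - |A| + 1, i.e. 9 ≤ |A - A| ≤ 21.
Note: 0 ∈ A - A always (from a - a). The set is symmetric: if d ∈ A - A then -d ∈ A - A.
Enumerate nonzero differences d = a - a' with a > a' (then include -d):
Positive differences: {1, 2, 3, 4, 5, 7, 8, 9, 10, 11}
Full difference set: {0} ∪ (positive diffs) ∪ (negative diffs).
|A - A| = 1 + 2·10 = 21 (matches direct enumeration: 21).

|A - A| = 21


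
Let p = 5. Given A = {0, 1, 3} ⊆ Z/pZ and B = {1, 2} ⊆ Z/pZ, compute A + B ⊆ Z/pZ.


Work in Z/5Z: reduce every sum a + b modulo 5.
Enumerate all 6 pairs:
a = 0: 0+1=1, 0+2=2
a = 1: 1+1=2, 1+2=3
a = 3: 3+1=4, 3+2=0
Distinct residues collected: {0, 1, 2, 3, 4}
|A + B| = 5 (out of 5 total residues).

A + B = {0, 1, 2, 3, 4}


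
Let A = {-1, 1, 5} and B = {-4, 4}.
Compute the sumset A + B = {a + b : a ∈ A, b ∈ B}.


A + B = {a + b : a ∈ A, b ∈ B}.
Enumerate all |A|·|B| = 3·2 = 6 pairs (a, b) and collect distinct sums.
a = -1: -1+-4=-5, -1+4=3
a = 1: 1+-4=-3, 1+4=5
a = 5: 5+-4=1, 5+4=9
Collecting distinct sums: A + B = {-5, -3, 1, 3, 5, 9}
|A + B| = 6

A + B = {-5, -3, 1, 3, 5, 9}


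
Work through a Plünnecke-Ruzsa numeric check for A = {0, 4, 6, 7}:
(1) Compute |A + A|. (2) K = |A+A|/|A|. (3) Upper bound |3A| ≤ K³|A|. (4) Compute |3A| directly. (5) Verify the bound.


|A| = 4.
Step 1: Compute A + A by enumerating all 16 pairs.
A + A = {0, 4, 6, 7, 8, 10, 11, 12, 13, 14}, so |A + A| = 10.
Step 2: Doubling constant K = |A + A|/|A| = 10/4 = 10/4 ≈ 2.5000.
Step 3: Plünnecke-Ruzsa gives |3A| ≤ K³·|A| = (2.5000)³ · 4 ≈ 62.5000.
Step 4: Compute 3A = A + A + A directly by enumerating all triples (a,b,c) ∈ A³; |3A| = 17.
Step 5: Check 17 ≤ 62.5000? Yes ✓.

K = 10/4, Plünnecke-Ruzsa bound K³|A| ≈ 62.5000, |3A| = 17, inequality holds.


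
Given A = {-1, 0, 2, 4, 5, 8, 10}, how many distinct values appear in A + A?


A + A = {a + a' : a, a' ∈ A}; |A| = 7.
General bounds: 2|A| - 1 ≤ |A + A| ≤ |A|(|A|+1)/2, i.e. 13 ≤ |A + A| ≤ 28.
Lower bound 2|A|-1 is attained iff A is an arithmetic progression.
Enumerate sums a + a' for a ≤ a' (symmetric, so this suffices):
a = -1: -1+-1=-2, -1+0=-1, -1+2=1, -1+4=3, -1+5=4, -1+8=7, -1+10=9
a = 0: 0+0=0, 0+2=2, 0+4=4, 0+5=5, 0+8=8, 0+10=10
a = 2: 2+2=4, 2+4=6, 2+5=7, 2+8=10, 2+10=12
a = 4: 4+4=8, 4+5=9, 4+8=12, 4+10=14
a = 5: 5+5=10, 5+8=13, 5+10=15
a = 8: 8+8=16, 8+10=18
a = 10: 10+10=20
Distinct sums: {-2, -1, 0, 1, 2, 3, 4, 5, 6, 7, 8, 9, 10, 12, 13, 14, 15, 16, 18, 20}
|A + A| = 20

|A + A| = 20


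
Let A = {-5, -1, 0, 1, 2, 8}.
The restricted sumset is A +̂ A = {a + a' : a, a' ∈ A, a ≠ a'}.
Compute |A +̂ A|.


Restricted sumset: A +̂ A = {a + a' : a ∈ A, a' ∈ A, a ≠ a'}.
Equivalently, take A + A and drop any sum 2a that is achievable ONLY as a + a for a ∈ A (i.e. sums representable only with equal summands).
Enumerate pairs (a, a') with a < a' (symmetric, so each unordered pair gives one sum; this covers all a ≠ a'):
  -5 + -1 = -6
  -5 + 0 = -5
  -5 + 1 = -4
  -5 + 2 = -3
  -5 + 8 = 3
  -1 + 0 = -1
  -1 + 1 = 0
  -1 + 2 = 1
  -1 + 8 = 7
  0 + 1 = 1
  0 + 2 = 2
  0 + 8 = 8
  1 + 2 = 3
  1 + 8 = 9
  2 + 8 = 10
Collected distinct sums: {-6, -5, -4, -3, -1, 0, 1, 2, 3, 7, 8, 9, 10}
|A +̂ A| = 13
(Reference bound: |A +̂ A| ≥ 2|A| - 3 for |A| ≥ 2, with |A| = 6 giving ≥ 9.)

|A +̂ A| = 13


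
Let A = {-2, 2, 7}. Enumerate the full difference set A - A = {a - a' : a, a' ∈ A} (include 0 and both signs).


A - A = {a - a' : a, a' ∈ A}.
Compute a - a' for each ordered pair (a, a'):
a = -2: -2--2=0, -2-2=-4, -2-7=-9
a = 2: 2--2=4, 2-2=0, 2-7=-5
a = 7: 7--2=9, 7-2=5, 7-7=0
Collecting distinct values (and noting 0 appears from a-a):
A - A = {-9, -5, -4, 0, 4, 5, 9}
|A - A| = 7

A - A = {-9, -5, -4, 0, 4, 5, 9}


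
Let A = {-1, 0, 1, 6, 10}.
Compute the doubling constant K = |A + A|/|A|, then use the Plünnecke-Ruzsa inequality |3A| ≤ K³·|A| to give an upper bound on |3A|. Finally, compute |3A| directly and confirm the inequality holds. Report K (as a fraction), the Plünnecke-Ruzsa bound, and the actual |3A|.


|A| = 5.
Step 1: Compute A + A by enumerating all 25 pairs.
A + A = {-2, -1, 0, 1, 2, 5, 6, 7, 9, 10, 11, 12, 16, 20}, so |A + A| = 14.
Step 2: Doubling constant K = |A + A|/|A| = 14/5 = 14/5 ≈ 2.8000.
Step 3: Plünnecke-Ruzsa gives |3A| ≤ K³·|A| = (2.8000)³ · 5 ≈ 109.7600.
Step 4: Compute 3A = A + A + A directly by enumerating all triples (a,b,c) ∈ A³; |3A| = 27.
Step 5: Check 27 ≤ 109.7600? Yes ✓.

K = 14/5, Plünnecke-Ruzsa bound K³|A| ≈ 109.7600, |3A| = 27, inequality holds.


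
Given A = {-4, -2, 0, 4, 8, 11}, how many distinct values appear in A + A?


A + A = {a + a' : a, a' ∈ A}; |A| = 6.
General bounds: 2|A| - 1 ≤ |A + A| ≤ |A|(|A|+1)/2, i.e. 11 ≤ |A + A| ≤ 21.
Lower bound 2|A|-1 is attained iff A is an arithmetic progression.
Enumerate sums a + a' for a ≤ a' (symmetric, so this suffices):
a = -4: -4+-4=-8, -4+-2=-6, -4+0=-4, -4+4=0, -4+8=4, -4+11=7
a = -2: -2+-2=-4, -2+0=-2, -2+4=2, -2+8=6, -2+11=9
a = 0: 0+0=0, 0+4=4, 0+8=8, 0+11=11
a = 4: 4+4=8, 4+8=12, 4+11=15
a = 8: 8+8=16, 8+11=19
a = 11: 11+11=22
Distinct sums: {-8, -6, -4, -2, 0, 2, 4, 6, 7, 8, 9, 11, 12, 15, 16, 19, 22}
|A + A| = 17

|A + A| = 17


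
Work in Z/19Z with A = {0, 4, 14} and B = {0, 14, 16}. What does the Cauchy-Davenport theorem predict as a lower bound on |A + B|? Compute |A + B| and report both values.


Cauchy-Davenport: |A + B| ≥ min(p, |A| + |B| - 1) for A, B nonempty in Z/pZ.
|A| = 3, |B| = 3, p = 19.
CD lower bound = min(19, 3 + 3 - 1) = min(19, 5) = 5.
Compute A + B mod 19 directly:
a = 0: 0+0=0, 0+14=14, 0+16=16
a = 4: 4+0=4, 4+14=18, 4+16=1
a = 14: 14+0=14, 14+14=9, 14+16=11
A + B = {0, 1, 4, 9, 11, 14, 16, 18}, so |A + B| = 8.
Verify: 8 ≥ 5? Yes ✓.

CD lower bound = 5, actual |A + B| = 8.


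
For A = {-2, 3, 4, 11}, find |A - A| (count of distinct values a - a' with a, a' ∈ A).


A - A = {a - a' : a, a' ∈ A}; |A| = 4.
Bounds: 2|A|-1 ≤ |A - A| ≤ |A|² - |A| + 1, i.e. 7 ≤ |A - A| ≤ 13.
Note: 0 ∈ A - A always (from a - a). The set is symmetric: if d ∈ A - A then -d ∈ A - A.
Enumerate nonzero differences d = a - a' with a > a' (then include -d):
Positive differences: {1, 5, 6, 7, 8, 13}
Full difference set: {0} ∪ (positive diffs) ∪ (negative diffs).
|A - A| = 1 + 2·6 = 13 (matches direct enumeration: 13).

|A - A| = 13


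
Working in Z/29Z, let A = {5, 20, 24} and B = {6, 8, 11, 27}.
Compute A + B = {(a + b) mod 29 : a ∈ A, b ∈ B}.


Work in Z/29Z: reduce every sum a + b modulo 29.
Enumerate all 12 pairs:
a = 5: 5+6=11, 5+8=13, 5+11=16, 5+27=3
a = 20: 20+6=26, 20+8=28, 20+11=2, 20+27=18
a = 24: 24+6=1, 24+8=3, 24+11=6, 24+27=22
Distinct residues collected: {1, 2, 3, 6, 11, 13, 16, 18, 22, 26, 28}
|A + B| = 11 (out of 29 total residues).

A + B = {1, 2, 3, 6, 11, 13, 16, 18, 22, 26, 28}


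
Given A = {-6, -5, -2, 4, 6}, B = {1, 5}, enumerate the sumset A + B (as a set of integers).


A + B = {a + b : a ∈ A, b ∈ B}.
Enumerate all |A|·|B| = 5·2 = 10 pairs (a, b) and collect distinct sums.
a = -6: -6+1=-5, -6+5=-1
a = -5: -5+1=-4, -5+5=0
a = -2: -2+1=-1, -2+5=3
a = 4: 4+1=5, 4+5=9
a = 6: 6+1=7, 6+5=11
Collecting distinct sums: A + B = {-5, -4, -1, 0, 3, 5, 7, 9, 11}
|A + B| = 9

A + B = {-5, -4, -1, 0, 3, 5, 7, 9, 11}


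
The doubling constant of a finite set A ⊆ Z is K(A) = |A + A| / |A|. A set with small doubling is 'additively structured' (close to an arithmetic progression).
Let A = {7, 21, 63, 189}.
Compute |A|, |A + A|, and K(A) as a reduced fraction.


|A| = 4.
Compute A + A by enumerating all 16 pairs.
A + A = {14, 28, 42, 70, 84, 126, 196, 210, 252, 378}, so |A + A| = 10.
K = |A + A| / |A| = 10/4 = 5/2 ≈ 2.5000.
Reference: AP of size 4 gives K = 7/4 ≈ 1.7500; a fully generic set of size 4 gives K ≈ 2.5000.

|A| = 4, |A + A| = 10, K = 10/4 = 5/2.


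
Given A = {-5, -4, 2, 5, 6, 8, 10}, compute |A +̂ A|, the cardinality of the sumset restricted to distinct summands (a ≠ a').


Restricted sumset: A +̂ A = {a + a' : a ∈ A, a' ∈ A, a ≠ a'}.
Equivalently, take A + A and drop any sum 2a that is achievable ONLY as a + a for a ∈ A (i.e. sums representable only with equal summands).
Enumerate pairs (a, a') with a < a' (symmetric, so each unordered pair gives one sum; this covers all a ≠ a'):
  -5 + -4 = -9
  -5 + 2 = -3
  -5 + 5 = 0
  -5 + 6 = 1
  -5 + 8 = 3
  -5 + 10 = 5
  -4 + 2 = -2
  -4 + 5 = 1
  -4 + 6 = 2
  -4 + 8 = 4
  -4 + 10 = 6
  2 + 5 = 7
  2 + 6 = 8
  2 + 8 = 10
  2 + 10 = 12
  5 + 6 = 11
  5 + 8 = 13
  5 + 10 = 15
  6 + 8 = 14
  6 + 10 = 16
  8 + 10 = 18
Collected distinct sums: {-9, -3, -2, 0, 1, 2, 3, 4, 5, 6, 7, 8, 10, 11, 12, 13, 14, 15, 16, 18}
|A +̂ A| = 20
(Reference bound: |A +̂ A| ≥ 2|A| - 3 for |A| ≥ 2, with |A| = 7 giving ≥ 11.)

|A +̂ A| = 20


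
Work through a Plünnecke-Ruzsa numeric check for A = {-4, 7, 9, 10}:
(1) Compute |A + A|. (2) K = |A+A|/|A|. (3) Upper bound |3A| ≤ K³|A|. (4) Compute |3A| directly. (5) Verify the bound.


|A| = 4.
Step 1: Compute A + A by enumerating all 16 pairs.
A + A = {-8, 3, 5, 6, 14, 16, 17, 18, 19, 20}, so |A + A| = 10.
Step 2: Doubling constant K = |A + A|/|A| = 10/4 = 10/4 ≈ 2.5000.
Step 3: Plünnecke-Ruzsa gives |3A| ≤ K³·|A| = (2.5000)³ · 4 ≈ 62.5000.
Step 4: Compute 3A = A + A + A directly by enumerating all triples (a,b,c) ∈ A³; |3A| = 19.
Step 5: Check 19 ≤ 62.5000? Yes ✓.

K = 10/4, Plünnecke-Ruzsa bound K³|A| ≈ 62.5000, |3A| = 19, inequality holds.


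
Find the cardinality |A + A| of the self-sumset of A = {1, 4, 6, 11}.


A + A = {a + a' : a, a' ∈ A}; |A| = 4.
General bounds: 2|A| - 1 ≤ |A + A| ≤ |A|(|A|+1)/2, i.e. 7 ≤ |A + A| ≤ 10.
Lower bound 2|A|-1 is attained iff A is an arithmetic progression.
Enumerate sums a + a' for a ≤ a' (symmetric, so this suffices):
a = 1: 1+1=2, 1+4=5, 1+6=7, 1+11=12
a = 4: 4+4=8, 4+6=10, 4+11=15
a = 6: 6+6=12, 6+11=17
a = 11: 11+11=22
Distinct sums: {2, 5, 7, 8, 10, 12, 15, 17, 22}
|A + A| = 9

|A + A| = 9


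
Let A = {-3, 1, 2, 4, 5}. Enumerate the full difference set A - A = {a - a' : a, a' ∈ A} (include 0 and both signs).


A - A = {a - a' : a, a' ∈ A}.
Compute a - a' for each ordered pair (a, a'):
a = -3: -3--3=0, -3-1=-4, -3-2=-5, -3-4=-7, -3-5=-8
a = 1: 1--3=4, 1-1=0, 1-2=-1, 1-4=-3, 1-5=-4
a = 2: 2--3=5, 2-1=1, 2-2=0, 2-4=-2, 2-5=-3
a = 4: 4--3=7, 4-1=3, 4-2=2, 4-4=0, 4-5=-1
a = 5: 5--3=8, 5-1=4, 5-2=3, 5-4=1, 5-5=0
Collecting distinct values (and noting 0 appears from a-a):
A - A = {-8, -7, -5, -4, -3, -2, -1, 0, 1, 2, 3, 4, 5, 7, 8}
|A - A| = 15

A - A = {-8, -7, -5, -4, -3, -2, -1, 0, 1, 2, 3, 4, 5, 7, 8}


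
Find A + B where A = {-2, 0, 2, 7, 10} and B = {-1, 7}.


A + B = {a + b : a ∈ A, b ∈ B}.
Enumerate all |A|·|B| = 5·2 = 10 pairs (a, b) and collect distinct sums.
a = -2: -2+-1=-3, -2+7=5
a = 0: 0+-1=-1, 0+7=7
a = 2: 2+-1=1, 2+7=9
a = 7: 7+-1=6, 7+7=14
a = 10: 10+-1=9, 10+7=17
Collecting distinct sums: A + B = {-3, -1, 1, 5, 6, 7, 9, 14, 17}
|A + B| = 9

A + B = {-3, -1, 1, 5, 6, 7, 9, 14, 17}


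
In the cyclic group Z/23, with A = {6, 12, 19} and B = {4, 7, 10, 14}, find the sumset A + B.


Work in Z/23Z: reduce every sum a + b modulo 23.
Enumerate all 12 pairs:
a = 6: 6+4=10, 6+7=13, 6+10=16, 6+14=20
a = 12: 12+4=16, 12+7=19, 12+10=22, 12+14=3
a = 19: 19+4=0, 19+7=3, 19+10=6, 19+14=10
Distinct residues collected: {0, 3, 6, 10, 13, 16, 19, 20, 22}
|A + B| = 9 (out of 23 total residues).

A + B = {0, 3, 6, 10, 13, 16, 19, 20, 22}


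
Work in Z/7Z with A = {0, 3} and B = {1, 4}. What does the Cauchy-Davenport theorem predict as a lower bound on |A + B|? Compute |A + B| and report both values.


Cauchy-Davenport: |A + B| ≥ min(p, |A| + |B| - 1) for A, B nonempty in Z/pZ.
|A| = 2, |B| = 2, p = 7.
CD lower bound = min(7, 2 + 2 - 1) = min(7, 3) = 3.
Compute A + B mod 7 directly:
a = 0: 0+1=1, 0+4=4
a = 3: 3+1=4, 3+4=0
A + B = {0, 1, 4}, so |A + B| = 3.
Verify: 3 ≥ 3? Yes ✓.

CD lower bound = 3, actual |A + B| = 3.


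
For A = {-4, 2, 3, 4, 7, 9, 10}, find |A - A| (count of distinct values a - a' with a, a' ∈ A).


A - A = {a - a' : a, a' ∈ A}; |A| = 7.
Bounds: 2|A|-1 ≤ |A - A| ≤ |A|² - |A| + 1, i.e. 13 ≤ |A - A| ≤ 43.
Note: 0 ∈ A - A always (from a - a). The set is symmetric: if d ∈ A - A then -d ∈ A - A.
Enumerate nonzero differences d = a - a' with a > a' (then include -d):
Positive differences: {1, 2, 3, 4, 5, 6, 7, 8, 11, 13, 14}
Full difference set: {0} ∪ (positive diffs) ∪ (negative diffs).
|A - A| = 1 + 2·11 = 23 (matches direct enumeration: 23).

|A - A| = 23


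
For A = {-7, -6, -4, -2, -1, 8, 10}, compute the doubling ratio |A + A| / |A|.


|A| = 7.
Compute A + A by enumerating all 49 pairs.
A + A = {-14, -13, -12, -11, -10, -9, -8, -7, -6, -5, -4, -3, -2, 1, 2, 3, 4, 6, 7, 8, 9, 16, 18, 20}, so |A + A| = 24.
K = |A + A| / |A| = 24/7 (already in lowest terms) ≈ 3.4286.
Reference: AP of size 7 gives K = 13/7 ≈ 1.8571; a fully generic set of size 7 gives K ≈ 4.0000.

|A| = 7, |A + A| = 24, K = 24/7.


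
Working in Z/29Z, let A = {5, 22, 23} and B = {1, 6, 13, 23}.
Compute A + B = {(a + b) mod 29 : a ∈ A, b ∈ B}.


Work in Z/29Z: reduce every sum a + b modulo 29.
Enumerate all 12 pairs:
a = 5: 5+1=6, 5+6=11, 5+13=18, 5+23=28
a = 22: 22+1=23, 22+6=28, 22+13=6, 22+23=16
a = 23: 23+1=24, 23+6=0, 23+13=7, 23+23=17
Distinct residues collected: {0, 6, 7, 11, 16, 17, 18, 23, 24, 28}
|A + B| = 10 (out of 29 total residues).

A + B = {0, 6, 7, 11, 16, 17, 18, 23, 24, 28}


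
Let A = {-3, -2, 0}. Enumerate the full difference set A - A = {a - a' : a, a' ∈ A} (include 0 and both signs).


A - A = {a - a' : a, a' ∈ A}.
Compute a - a' for each ordered pair (a, a'):
a = -3: -3--3=0, -3--2=-1, -3-0=-3
a = -2: -2--3=1, -2--2=0, -2-0=-2
a = 0: 0--3=3, 0--2=2, 0-0=0
Collecting distinct values (and noting 0 appears from a-a):
A - A = {-3, -2, -1, 0, 1, 2, 3}
|A - A| = 7

A - A = {-3, -2, -1, 0, 1, 2, 3}


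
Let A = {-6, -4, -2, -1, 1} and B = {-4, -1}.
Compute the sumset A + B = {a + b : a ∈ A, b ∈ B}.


A + B = {a + b : a ∈ A, b ∈ B}.
Enumerate all |A|·|B| = 5·2 = 10 pairs (a, b) and collect distinct sums.
a = -6: -6+-4=-10, -6+-1=-7
a = -4: -4+-4=-8, -4+-1=-5
a = -2: -2+-4=-6, -2+-1=-3
a = -1: -1+-4=-5, -1+-1=-2
a = 1: 1+-4=-3, 1+-1=0
Collecting distinct sums: A + B = {-10, -8, -7, -6, -5, -3, -2, 0}
|A + B| = 8

A + B = {-10, -8, -7, -6, -5, -3, -2, 0}


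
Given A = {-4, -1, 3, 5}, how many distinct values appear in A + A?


A + A = {a + a' : a, a' ∈ A}; |A| = 4.
General bounds: 2|A| - 1 ≤ |A + A| ≤ |A|(|A|+1)/2, i.e. 7 ≤ |A + A| ≤ 10.
Lower bound 2|A|-1 is attained iff A is an arithmetic progression.
Enumerate sums a + a' for a ≤ a' (symmetric, so this suffices):
a = -4: -4+-4=-8, -4+-1=-5, -4+3=-1, -4+5=1
a = -1: -1+-1=-2, -1+3=2, -1+5=4
a = 3: 3+3=6, 3+5=8
a = 5: 5+5=10
Distinct sums: {-8, -5, -2, -1, 1, 2, 4, 6, 8, 10}
|A + A| = 10

|A + A| = 10


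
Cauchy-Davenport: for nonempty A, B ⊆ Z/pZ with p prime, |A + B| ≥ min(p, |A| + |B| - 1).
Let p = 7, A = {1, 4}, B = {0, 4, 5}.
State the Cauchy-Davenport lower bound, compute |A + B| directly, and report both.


Cauchy-Davenport: |A + B| ≥ min(p, |A| + |B| - 1) for A, B nonempty in Z/pZ.
|A| = 2, |B| = 3, p = 7.
CD lower bound = min(7, 2 + 3 - 1) = min(7, 4) = 4.
Compute A + B mod 7 directly:
a = 1: 1+0=1, 1+4=5, 1+5=6
a = 4: 4+0=4, 4+4=1, 4+5=2
A + B = {1, 2, 4, 5, 6}, so |A + B| = 5.
Verify: 5 ≥ 4? Yes ✓.

CD lower bound = 4, actual |A + B| = 5.


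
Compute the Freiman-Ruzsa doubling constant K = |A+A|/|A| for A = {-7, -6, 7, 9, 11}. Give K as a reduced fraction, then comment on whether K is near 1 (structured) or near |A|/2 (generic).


|A| = 5.
Compute A + A by enumerating all 25 pairs.
A + A = {-14, -13, -12, 0, 1, 2, 3, 4, 5, 14, 16, 18, 20, 22}, so |A + A| = 14.
K = |A + A| / |A| = 14/5 (already in lowest terms) ≈ 2.8000.
Reference: AP of size 5 gives K = 9/5 ≈ 1.8000; a fully generic set of size 5 gives K ≈ 3.0000.

|A| = 5, |A + A| = 14, K = 14/5.


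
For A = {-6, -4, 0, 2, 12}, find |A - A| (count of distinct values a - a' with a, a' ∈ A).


A - A = {a - a' : a, a' ∈ A}; |A| = 5.
Bounds: 2|A|-1 ≤ |A - A| ≤ |A|² - |A| + 1, i.e. 9 ≤ |A - A| ≤ 21.
Note: 0 ∈ A - A always (from a - a). The set is symmetric: if d ∈ A - A then -d ∈ A - A.
Enumerate nonzero differences d = a - a' with a > a' (then include -d):
Positive differences: {2, 4, 6, 8, 10, 12, 16, 18}
Full difference set: {0} ∪ (positive diffs) ∪ (negative diffs).
|A - A| = 1 + 2·8 = 17 (matches direct enumeration: 17).

|A - A| = 17


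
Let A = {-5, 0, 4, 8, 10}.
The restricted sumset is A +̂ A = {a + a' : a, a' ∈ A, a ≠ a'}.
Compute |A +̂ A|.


Restricted sumset: A +̂ A = {a + a' : a ∈ A, a' ∈ A, a ≠ a'}.
Equivalently, take A + A and drop any sum 2a that is achievable ONLY as a + a for a ∈ A (i.e. sums representable only with equal summands).
Enumerate pairs (a, a') with a < a' (symmetric, so each unordered pair gives one sum; this covers all a ≠ a'):
  -5 + 0 = -5
  -5 + 4 = -1
  -5 + 8 = 3
  -5 + 10 = 5
  0 + 4 = 4
  0 + 8 = 8
  0 + 10 = 10
  4 + 8 = 12
  4 + 10 = 14
  8 + 10 = 18
Collected distinct sums: {-5, -1, 3, 4, 5, 8, 10, 12, 14, 18}
|A +̂ A| = 10
(Reference bound: |A +̂ A| ≥ 2|A| - 3 for |A| ≥ 2, with |A| = 5 giving ≥ 7.)

|A +̂ A| = 10


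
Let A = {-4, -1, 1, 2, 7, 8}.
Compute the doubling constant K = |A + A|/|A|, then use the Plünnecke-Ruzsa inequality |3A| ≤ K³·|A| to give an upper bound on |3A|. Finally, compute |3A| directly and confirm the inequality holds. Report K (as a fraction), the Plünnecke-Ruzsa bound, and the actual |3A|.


|A| = 6.
Step 1: Compute A + A by enumerating all 36 pairs.
A + A = {-8, -5, -3, -2, 0, 1, 2, 3, 4, 6, 7, 8, 9, 10, 14, 15, 16}, so |A + A| = 17.
Step 2: Doubling constant K = |A + A|/|A| = 17/6 = 17/6 ≈ 2.8333.
Step 3: Plünnecke-Ruzsa gives |3A| ≤ K³·|A| = (2.8333)³ · 6 ≈ 136.4722.
Step 4: Compute 3A = A + A + A directly by enumerating all triples (a,b,c) ∈ A³; |3A| = 31.
Step 5: Check 31 ≤ 136.4722? Yes ✓.

K = 17/6, Plünnecke-Ruzsa bound K³|A| ≈ 136.4722, |3A| = 31, inequality holds.
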